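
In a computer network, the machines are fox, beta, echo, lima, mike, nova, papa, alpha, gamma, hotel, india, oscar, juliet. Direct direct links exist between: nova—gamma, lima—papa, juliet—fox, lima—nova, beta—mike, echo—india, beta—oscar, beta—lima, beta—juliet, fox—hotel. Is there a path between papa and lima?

Yes

From papa we can reach fox, beta, lima, mike, nova, papa, gamma, hotel, oscar, juliet, which includes lima.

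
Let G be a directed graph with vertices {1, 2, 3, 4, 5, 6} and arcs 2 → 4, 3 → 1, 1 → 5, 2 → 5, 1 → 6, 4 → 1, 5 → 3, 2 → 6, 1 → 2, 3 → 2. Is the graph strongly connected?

No

There is no directed path from 6 to 5, so the graph is not strongly connected.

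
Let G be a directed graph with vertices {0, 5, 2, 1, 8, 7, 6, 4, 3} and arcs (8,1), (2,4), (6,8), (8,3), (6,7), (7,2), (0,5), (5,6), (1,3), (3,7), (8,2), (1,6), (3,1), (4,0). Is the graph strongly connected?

Yes

From 5 we can reach every vertex (0, 1, 2, 3, 4, 5, 6, 7, 8), and every vertex can reach 5 (0, 1, 2, 3, 4, 5, 6, 7, 8). So the whole graph is one strongly connected component.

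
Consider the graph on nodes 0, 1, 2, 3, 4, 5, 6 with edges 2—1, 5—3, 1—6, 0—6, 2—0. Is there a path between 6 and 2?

Yes

From 6 we can reach 0, 1, 2, 6, which includes 2.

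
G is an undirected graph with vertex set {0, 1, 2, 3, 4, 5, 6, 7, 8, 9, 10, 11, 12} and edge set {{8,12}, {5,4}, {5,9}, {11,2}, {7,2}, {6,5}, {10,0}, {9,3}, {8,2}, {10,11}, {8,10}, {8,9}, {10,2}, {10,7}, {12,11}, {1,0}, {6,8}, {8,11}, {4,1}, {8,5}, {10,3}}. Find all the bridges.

none

The edges on the cycle 8-5-4-1-0-10-8 are not bridges since each lies on that cycle.
Every edge lies on some cycle, so there are no bridges.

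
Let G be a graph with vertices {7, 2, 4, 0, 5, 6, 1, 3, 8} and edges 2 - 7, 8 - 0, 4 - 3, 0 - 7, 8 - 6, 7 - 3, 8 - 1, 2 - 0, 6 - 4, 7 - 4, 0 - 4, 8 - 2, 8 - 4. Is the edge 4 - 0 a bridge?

No

After removing 4 - 0, the path 4-8-0 still connects them, so the edge is not a bridge.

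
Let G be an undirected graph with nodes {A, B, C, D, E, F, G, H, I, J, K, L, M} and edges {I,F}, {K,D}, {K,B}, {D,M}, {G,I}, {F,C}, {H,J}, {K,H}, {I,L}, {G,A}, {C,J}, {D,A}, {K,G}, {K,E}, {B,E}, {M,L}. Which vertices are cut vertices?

Removing K increases the component count from 1 to 2, so K is a cut vertex.
By contrast removing M leaves 1 component; it is not a cut vertex. No other vertex is a cut vertex either.

K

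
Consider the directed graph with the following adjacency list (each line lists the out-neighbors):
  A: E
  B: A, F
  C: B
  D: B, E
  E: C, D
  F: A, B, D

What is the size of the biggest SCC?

6

{A, B, C, D, E, F} are all mutually reachable — one SCC of size 6.
The largest has 6 vertices.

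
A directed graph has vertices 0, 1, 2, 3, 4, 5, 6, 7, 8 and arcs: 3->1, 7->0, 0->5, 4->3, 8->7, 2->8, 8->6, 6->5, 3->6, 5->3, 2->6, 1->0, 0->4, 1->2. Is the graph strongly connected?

Yes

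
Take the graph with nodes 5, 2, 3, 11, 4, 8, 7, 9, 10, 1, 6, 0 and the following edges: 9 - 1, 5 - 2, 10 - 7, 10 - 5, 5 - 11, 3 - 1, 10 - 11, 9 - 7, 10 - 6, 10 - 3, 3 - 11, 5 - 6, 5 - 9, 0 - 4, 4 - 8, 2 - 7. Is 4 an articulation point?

Deleting 4 raises the number of components from 2 to 3, so 4 is a cut vertex.

Yes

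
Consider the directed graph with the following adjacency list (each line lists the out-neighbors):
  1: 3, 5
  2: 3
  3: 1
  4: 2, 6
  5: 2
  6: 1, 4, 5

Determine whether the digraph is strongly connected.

There is no directed path from 3 to 4, so the graph is not strongly connected.

No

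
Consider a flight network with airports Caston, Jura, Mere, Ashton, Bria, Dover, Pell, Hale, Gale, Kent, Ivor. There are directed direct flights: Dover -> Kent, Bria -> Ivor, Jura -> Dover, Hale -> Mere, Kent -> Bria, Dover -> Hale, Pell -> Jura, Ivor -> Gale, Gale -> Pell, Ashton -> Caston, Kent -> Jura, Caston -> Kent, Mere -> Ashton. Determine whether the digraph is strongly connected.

Yes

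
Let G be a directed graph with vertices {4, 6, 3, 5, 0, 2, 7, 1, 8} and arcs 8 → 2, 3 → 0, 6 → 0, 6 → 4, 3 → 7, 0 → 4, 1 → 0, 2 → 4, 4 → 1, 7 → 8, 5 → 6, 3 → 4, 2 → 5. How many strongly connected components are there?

{0, 1, 4} are all mutually reachable — one SCC of size 3.
{3} is an SCC by itself.
{7} is an SCC by itself.
{8} is an SCC by itself.
{2} is an SCC by itself.
(and 2 more singleton SCCs)
That gives 7 strongly connected components.

7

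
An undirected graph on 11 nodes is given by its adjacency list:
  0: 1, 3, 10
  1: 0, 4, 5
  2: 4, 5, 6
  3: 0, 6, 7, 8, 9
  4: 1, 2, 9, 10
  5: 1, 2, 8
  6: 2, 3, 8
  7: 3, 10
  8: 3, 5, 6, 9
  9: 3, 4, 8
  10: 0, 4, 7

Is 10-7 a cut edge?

After removing 10-7, the path 10-0-3-7 still connects them, so the edge is not a bridge.

No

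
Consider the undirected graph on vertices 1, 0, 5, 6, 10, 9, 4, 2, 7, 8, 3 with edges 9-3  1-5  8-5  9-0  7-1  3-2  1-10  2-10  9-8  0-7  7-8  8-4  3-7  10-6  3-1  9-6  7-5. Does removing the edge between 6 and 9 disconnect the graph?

After removing 6-9, the path 6-10-2-3-9 still connects them, so the edge is not a bridge.

No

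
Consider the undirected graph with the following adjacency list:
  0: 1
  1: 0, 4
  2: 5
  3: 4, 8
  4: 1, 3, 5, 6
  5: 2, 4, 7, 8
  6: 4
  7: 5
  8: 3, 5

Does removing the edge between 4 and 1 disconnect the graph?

Yes

Removing 4-1 leaves no path between 4 and 1: the component count goes from 1 to 2. So it is a bridge.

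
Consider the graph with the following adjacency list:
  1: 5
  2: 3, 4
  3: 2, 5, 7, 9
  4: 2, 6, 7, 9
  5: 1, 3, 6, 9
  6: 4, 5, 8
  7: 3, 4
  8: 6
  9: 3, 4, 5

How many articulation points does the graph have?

Removing 5 increases the component count from 1 to 2, so 5 is a cut vertex.
Removing 6 increases the component count from 1 to 2, so 6 is a cut vertex.
By contrast removing 7 leaves 1 component; it is not a cut vertex. No other vertex is a cut vertex either.

2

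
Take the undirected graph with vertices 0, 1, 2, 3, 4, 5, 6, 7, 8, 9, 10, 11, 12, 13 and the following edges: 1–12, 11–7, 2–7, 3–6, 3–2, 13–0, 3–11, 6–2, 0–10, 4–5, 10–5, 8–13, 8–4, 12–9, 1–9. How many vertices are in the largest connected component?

Starting from 1 we can reach 1, 9, 12. That is one component of size 3.
Starting from 2 we can reach 2, 3, 6, 7, 11. That is one component of size 5.
Starting from 0 we can reach 0, 4, 5, 8, 10, 13. That is one component of size 6.
The largest has 6 vertices.

6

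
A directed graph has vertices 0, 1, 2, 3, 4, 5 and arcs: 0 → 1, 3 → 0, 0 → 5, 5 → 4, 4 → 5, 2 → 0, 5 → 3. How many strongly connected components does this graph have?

{0, 3, 4, 5} are all mutually reachable — one SCC of size 4.
{2} is an SCC by itself.
{1} is an SCC by itself.
That gives 3 strongly connected components.

3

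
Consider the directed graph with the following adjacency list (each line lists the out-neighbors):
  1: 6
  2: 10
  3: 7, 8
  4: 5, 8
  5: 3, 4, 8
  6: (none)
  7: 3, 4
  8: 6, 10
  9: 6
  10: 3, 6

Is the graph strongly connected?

No

There is no directed path from 1 to 9, so the graph is not strongly connected.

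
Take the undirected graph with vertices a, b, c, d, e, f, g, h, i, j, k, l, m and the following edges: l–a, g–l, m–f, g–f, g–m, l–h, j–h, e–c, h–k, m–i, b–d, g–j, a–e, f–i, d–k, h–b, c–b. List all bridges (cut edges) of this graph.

The edges on the cycle l-a-e-c-b-d-k-h-l are not bridges since each lies on that cycle.
Every edge lies on some cycle, so there are no bridges.

none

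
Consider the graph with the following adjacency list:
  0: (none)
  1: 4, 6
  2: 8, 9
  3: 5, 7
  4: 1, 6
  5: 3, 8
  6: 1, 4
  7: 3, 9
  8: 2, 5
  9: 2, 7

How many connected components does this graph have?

0 is isolated — a component by itself.
Starting from 1 we can reach 1, 4, 6. That is one component of size 3.
Starting from 2 we can reach 2, 3, 5, 7, 8, 9. That is one component of size 6.
Total: 3 components.

3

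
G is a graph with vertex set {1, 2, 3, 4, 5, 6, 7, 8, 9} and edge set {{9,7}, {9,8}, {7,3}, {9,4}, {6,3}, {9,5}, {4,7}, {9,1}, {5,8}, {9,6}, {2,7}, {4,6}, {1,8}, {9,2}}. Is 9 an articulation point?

Deleting 9 raises the number of components from 1 to 2, so 9 is a cut vertex.

Yes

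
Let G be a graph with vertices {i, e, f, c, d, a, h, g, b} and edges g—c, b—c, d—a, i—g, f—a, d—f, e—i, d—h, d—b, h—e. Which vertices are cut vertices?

d

Removing d increases the component count from 1 to 2, so d is a cut vertex.
By contrast removing e leaves 1 component; it is not a cut vertex. No other vertex is a cut vertex either.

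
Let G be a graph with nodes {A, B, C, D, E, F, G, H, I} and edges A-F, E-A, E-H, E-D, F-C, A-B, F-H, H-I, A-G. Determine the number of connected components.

1

Starting from A we can reach A, B, C, D, E, F, G, H, I. That is one component of size 9.
Total: 1 component.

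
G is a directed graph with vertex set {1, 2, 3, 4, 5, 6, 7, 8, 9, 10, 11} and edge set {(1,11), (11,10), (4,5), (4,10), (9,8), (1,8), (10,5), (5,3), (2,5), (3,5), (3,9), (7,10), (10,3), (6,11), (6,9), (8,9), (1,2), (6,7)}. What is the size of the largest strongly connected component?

{3, 5} are all mutually reachable — one SCC of size 2.
{8, 9} are all mutually reachable — one SCC of size 2.
{4} is an SCC by itself.
{11} is an SCC by itself.
{6} is an SCC by itself.
(and 4 more singleton SCCs)
The largest has 2 vertices.

2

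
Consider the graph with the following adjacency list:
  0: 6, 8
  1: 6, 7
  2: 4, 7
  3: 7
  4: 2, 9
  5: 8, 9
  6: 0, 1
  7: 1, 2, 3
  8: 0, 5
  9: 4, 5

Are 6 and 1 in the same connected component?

From 6 we can reach 0, 1, 2, 3, 4, 5, 6, 7, 8, 9, which includes 1.

Yes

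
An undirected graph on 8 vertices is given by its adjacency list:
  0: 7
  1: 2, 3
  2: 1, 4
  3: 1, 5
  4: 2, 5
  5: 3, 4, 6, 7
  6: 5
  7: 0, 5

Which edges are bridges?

The edges on the cycle 3-5-4-2-1-3 are not bridges since each lies on that cycle.
But removing 5-7 disconnects 5 from 7; removing 7-0 disconnects 7 from 0; removing 5-6 disconnects 5 from 6 — these are bridges.

0-7, 5-6, 5-7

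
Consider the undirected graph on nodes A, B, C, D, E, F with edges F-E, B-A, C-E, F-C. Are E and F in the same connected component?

Yes

From E we can reach C, E, F, which includes F.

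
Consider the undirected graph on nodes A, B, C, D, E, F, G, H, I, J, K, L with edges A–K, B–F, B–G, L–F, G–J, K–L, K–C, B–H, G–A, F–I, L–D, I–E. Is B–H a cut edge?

Yes

Removing B–H leaves no path between B and H: the component count goes from 1 to 2. So it is a bridge.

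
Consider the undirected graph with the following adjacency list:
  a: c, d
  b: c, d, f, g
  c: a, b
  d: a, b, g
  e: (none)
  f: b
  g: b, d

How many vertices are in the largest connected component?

6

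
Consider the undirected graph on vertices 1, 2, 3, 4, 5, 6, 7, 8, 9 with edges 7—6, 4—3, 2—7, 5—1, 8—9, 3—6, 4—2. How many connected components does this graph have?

3

Starting from 8 we can reach 8, 9. That is one component of size 2.
Starting from 1 we can reach 1, 5. That is one component of size 2.
Starting from 2 we can reach 2, 3, 4, 6, 7. That is one component of size 5.
Total: 3 components.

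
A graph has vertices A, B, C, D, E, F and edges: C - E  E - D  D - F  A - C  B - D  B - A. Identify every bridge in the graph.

D-F

The edges on the cycle B-A-C-E-D-B are not bridges since each lies on that cycle.
But removing D - F disconnects D from F — this is a bridge.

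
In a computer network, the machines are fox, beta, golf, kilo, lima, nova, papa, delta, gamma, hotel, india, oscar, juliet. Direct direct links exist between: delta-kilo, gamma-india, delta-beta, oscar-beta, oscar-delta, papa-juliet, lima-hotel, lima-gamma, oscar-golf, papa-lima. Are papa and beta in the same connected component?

No

The component containing papa is {lima, papa, gamma, hotel, india, juliet}, and beta is not in it.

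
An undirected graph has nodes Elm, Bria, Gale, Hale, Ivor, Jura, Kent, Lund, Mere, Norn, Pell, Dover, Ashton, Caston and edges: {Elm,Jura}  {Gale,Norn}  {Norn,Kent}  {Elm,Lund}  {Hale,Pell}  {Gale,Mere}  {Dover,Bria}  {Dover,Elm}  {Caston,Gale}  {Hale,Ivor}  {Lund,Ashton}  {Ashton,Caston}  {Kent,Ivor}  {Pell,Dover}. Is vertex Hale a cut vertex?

No

Deleting Hale leaves 1 component (was 1) (its neighbors Ivor, Pell remain connected to each other), so Hale is not a cut vertex.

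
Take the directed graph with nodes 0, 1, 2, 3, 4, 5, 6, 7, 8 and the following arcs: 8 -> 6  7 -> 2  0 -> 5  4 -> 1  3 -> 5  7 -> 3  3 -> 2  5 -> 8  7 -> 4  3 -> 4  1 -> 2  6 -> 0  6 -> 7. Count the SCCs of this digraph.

4

{0, 3, 5, 6, 7, 8} are all mutually reachable — one SCC of size 6.
{1} is an SCC by itself.
{4} is an SCC by itself.
{2} is an SCC by itself.
That gives 4 strongly connected components.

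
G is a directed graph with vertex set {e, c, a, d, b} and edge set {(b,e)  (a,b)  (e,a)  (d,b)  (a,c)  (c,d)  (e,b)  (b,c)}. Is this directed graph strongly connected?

From d we can reach every vertex (a, b, c, d, e), and every vertex can reach d (a, b, c, d, e). So the whole graph is one strongly connected component.

Yes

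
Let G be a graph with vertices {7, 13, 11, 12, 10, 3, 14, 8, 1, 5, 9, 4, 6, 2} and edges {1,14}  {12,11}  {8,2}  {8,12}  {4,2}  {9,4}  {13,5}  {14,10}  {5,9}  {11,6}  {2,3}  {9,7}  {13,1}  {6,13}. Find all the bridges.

The edges on the cycle 8-12-11-6-13-5-9-4-2-8 are not bridges since each lies on that cycle.
But removing 14–10 disconnects 14 from 10; removing 2–3 disconnects 2 from 3; removing 1–14 disconnects 1 from 14; removing 7–9 disconnects 7 from 9 — these are bridges.
In total 5 edges are bridges.

1-13, 1-14, 10-14, 2-3, 7-9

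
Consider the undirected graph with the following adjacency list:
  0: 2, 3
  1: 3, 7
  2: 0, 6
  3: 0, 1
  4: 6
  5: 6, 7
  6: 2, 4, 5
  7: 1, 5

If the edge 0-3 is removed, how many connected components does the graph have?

0 and 3 are still connected via 0-2-6-5-7-1-3, so the component count stays at 1.

1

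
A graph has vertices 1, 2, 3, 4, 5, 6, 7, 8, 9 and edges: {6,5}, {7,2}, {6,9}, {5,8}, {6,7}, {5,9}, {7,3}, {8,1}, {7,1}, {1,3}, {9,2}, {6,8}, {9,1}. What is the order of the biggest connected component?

8

4 is isolated — a component by itself.
Starting from 1 we can reach 1, 2, 3, 5, 6, 7, 8, 9. That is one component of size 8.
The largest has 8 vertices.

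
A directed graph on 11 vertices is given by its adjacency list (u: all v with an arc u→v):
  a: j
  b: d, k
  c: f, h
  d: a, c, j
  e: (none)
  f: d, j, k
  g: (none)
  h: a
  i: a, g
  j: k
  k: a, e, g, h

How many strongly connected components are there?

{a, h, j, k} are all mutually reachable — one SCC of size 4.
{c, d, f} are all mutually reachable — one SCC of size 3.
{g} is an SCC by itself.
{e} is an SCC by itself.
{i} is an SCC by itself.
(and 1 more singleton SCC)
That gives 6 strongly connected components.

6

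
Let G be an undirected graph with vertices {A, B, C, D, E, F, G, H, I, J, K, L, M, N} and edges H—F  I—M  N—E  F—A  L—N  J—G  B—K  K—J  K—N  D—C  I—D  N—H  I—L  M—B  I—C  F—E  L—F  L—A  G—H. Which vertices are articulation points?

Removing I increases the component count from 1 to 2, so I is a cut vertex.
By contrast removing H leaves 1 component; it is not a cut vertex. No other vertex is a cut vertex either.

I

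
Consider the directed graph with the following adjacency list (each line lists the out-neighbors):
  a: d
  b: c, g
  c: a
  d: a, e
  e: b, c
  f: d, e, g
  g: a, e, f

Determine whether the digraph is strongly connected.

From g we can reach every vertex (a, b, c, d, e, f, g), and every vertex can reach g (a, b, c, d, e, f, g). So the whole graph is one strongly connected component.

Yes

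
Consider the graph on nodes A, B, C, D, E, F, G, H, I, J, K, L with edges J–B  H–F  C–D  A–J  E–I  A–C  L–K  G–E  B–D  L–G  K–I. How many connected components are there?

3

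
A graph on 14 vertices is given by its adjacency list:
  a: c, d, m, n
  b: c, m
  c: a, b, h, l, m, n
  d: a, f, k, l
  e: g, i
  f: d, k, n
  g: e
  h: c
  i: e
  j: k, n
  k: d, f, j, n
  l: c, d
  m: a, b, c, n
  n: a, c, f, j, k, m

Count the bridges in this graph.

3

The edges on the cycle a-n-m-a are not bridges since each lies on that cycle.
But removing e-g disconnects e from g; removing i-e disconnects i from e; removing h-c disconnects h from c — these are bridges.
That makes 3 bridges.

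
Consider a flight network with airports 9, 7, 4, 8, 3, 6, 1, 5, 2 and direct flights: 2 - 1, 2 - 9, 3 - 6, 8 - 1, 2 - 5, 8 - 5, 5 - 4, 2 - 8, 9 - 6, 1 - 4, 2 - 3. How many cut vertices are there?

Removing 2 increases the component count from 2 to 3, so 2 is a cut vertex.
By contrast removing 4 leaves 2 components; it is not a cut vertex. No other vertex is a cut vertex either.

1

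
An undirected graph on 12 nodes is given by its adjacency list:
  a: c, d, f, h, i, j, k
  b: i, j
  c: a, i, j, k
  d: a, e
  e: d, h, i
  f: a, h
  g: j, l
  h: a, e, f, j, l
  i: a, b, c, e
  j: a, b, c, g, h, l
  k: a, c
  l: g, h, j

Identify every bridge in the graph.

The edges on the cycle c-k-a-c are not bridges since each lies on that cycle.
Every edge lies on some cycle, so there are no bridges.

none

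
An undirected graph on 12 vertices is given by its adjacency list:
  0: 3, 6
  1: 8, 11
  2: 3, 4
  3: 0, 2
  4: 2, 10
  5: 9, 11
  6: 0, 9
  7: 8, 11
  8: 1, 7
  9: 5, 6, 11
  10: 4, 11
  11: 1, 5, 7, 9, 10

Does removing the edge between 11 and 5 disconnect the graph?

After removing 11-5, the path 11-9-5 still connects them, so the edge is not a bridge.

No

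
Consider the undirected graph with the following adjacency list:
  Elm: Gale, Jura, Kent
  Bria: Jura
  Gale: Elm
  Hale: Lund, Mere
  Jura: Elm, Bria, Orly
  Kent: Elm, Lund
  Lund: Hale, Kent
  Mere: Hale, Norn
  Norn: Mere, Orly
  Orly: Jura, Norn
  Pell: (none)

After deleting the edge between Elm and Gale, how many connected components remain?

3

Before removal there are 2 components.
Elm-Gale is a bridge — removing it separates Elm's side from Gale's side.
After removal: 3 components.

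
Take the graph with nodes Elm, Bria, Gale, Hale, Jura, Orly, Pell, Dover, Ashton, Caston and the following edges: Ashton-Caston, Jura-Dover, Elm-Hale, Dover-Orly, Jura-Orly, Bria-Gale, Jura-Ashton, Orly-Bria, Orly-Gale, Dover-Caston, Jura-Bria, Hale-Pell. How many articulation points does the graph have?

Removing Hale increases the component count from 2 to 3, so Hale is a cut vertex.
By contrast removing Gale leaves 2 components; it is not a cut vertex. No other vertex is a cut vertex either.

1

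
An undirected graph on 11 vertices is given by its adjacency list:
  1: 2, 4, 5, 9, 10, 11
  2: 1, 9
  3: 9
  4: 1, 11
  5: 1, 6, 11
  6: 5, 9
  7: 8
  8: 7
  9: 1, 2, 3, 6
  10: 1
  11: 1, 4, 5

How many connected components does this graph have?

2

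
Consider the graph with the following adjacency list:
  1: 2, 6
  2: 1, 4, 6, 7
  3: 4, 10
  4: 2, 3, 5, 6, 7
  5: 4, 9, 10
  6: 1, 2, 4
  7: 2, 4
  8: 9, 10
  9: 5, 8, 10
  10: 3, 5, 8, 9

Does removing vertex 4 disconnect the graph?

Deleting 4 raises the number of components from 1 to 2, so 4 is a cut vertex.

Yes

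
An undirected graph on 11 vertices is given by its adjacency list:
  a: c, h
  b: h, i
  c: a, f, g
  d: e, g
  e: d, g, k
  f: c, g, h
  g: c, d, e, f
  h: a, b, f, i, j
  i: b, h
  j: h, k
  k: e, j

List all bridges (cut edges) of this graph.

The edges on the cycle h-i-b-h are not bridges since each lies on that cycle.
Every edge lies on some cycle, so there are no bridges.

none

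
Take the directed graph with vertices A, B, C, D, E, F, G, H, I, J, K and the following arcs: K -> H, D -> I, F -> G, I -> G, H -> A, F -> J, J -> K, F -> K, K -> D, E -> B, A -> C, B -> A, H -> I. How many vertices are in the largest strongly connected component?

1

{B} is an SCC by itself.
{K} is an SCC by itself.
{H} is an SCC by itself.
{I} is an SCC by itself.
{C} is an SCC by itself.
(and 6 more singleton SCCs)
The largest has 1 vertex.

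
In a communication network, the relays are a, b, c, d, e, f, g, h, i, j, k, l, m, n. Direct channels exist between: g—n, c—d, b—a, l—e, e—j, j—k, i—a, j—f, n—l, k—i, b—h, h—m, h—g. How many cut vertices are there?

Removing h increases the component count from 2 to 3, so h is a cut vertex.
Removing j increases the component count from 2 to 3, so j is a cut vertex.
By contrast removing l leaves 2 components; it is not a cut vertex. No other vertex is a cut vertex either.

2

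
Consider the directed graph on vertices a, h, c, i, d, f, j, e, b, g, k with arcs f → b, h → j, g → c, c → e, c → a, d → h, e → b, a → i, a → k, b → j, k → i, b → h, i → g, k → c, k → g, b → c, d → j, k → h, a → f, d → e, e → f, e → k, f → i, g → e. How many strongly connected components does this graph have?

4

{a, b, c, e, f, g, i, k} are all mutually reachable — one SCC of size 8.
{j} is an SCC by itself.
{d} is an SCC by itself.
{h} is an SCC by itself.
That gives 4 strongly connected components.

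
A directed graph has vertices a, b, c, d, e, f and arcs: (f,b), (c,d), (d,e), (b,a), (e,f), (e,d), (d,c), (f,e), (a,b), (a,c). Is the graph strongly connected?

From b we can reach every vertex (a, b, c, d, e, f), and every vertex can reach b (a, b, c, d, e, f). So the whole graph is one strongly connected component.

Yes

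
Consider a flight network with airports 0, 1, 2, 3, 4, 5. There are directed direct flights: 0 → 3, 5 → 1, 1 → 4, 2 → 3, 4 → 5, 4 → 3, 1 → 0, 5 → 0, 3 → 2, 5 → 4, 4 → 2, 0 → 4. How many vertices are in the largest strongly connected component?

4

{0, 1, 4, 5} are all mutually reachable — one SCC of size 4.
{2, 3} are all mutually reachable — one SCC of size 2.
The largest has 4 vertices.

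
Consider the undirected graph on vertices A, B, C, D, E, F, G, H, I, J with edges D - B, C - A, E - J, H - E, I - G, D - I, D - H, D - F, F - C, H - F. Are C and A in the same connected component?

Yes

From C we can reach A, B, C, D, E, F, G, H, I, J, which includes A.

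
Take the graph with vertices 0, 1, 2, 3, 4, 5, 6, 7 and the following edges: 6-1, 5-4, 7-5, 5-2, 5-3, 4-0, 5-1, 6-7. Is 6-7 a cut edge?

No

After removing 6-7, the path 6-1-5-7 still connects them, so the edge is not a bridge.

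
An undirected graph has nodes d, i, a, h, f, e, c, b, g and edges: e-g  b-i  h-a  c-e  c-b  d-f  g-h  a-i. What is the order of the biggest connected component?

7

Starting from d we can reach d, f. That is one component of size 2.
Starting from a we can reach a, b, c, e, g, h, i. That is one component of size 7.
The largest has 7 vertices.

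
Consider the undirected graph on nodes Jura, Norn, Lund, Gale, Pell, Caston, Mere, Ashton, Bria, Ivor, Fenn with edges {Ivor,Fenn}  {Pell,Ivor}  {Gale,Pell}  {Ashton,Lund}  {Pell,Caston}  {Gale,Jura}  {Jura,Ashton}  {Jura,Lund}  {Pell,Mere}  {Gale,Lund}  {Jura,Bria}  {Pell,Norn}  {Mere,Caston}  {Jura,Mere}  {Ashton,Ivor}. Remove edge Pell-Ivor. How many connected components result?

Pell and Ivor are still connected via Pell-Gale-Jura-Ashton-Ivor, so the component count stays at 1.

1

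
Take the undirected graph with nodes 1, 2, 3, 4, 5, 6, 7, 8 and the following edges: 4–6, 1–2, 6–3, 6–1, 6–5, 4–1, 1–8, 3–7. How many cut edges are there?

5

The edges on the cycle 4-6-1-4 are not bridges since each lies on that cycle.
But removing 6–3 disconnects 6 from 3; removing 1–8 disconnects 1 from 8; removing 1–2 disconnects 1 from 2; removing 6–5 disconnects 6 from 5 — these are bridges.
In total 5 edges are bridges.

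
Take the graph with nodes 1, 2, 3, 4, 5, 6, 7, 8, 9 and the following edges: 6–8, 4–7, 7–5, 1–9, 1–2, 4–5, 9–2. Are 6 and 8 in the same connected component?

From 6 we can reach 6, 8, which includes 8.

Yes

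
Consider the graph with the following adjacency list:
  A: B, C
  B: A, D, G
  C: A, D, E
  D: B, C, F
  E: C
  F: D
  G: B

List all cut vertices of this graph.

B, C, D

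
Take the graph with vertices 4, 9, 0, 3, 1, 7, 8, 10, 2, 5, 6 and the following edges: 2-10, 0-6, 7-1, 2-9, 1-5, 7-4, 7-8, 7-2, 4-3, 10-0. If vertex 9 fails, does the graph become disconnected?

Deleting 9 leaves 1 component (was 1), so 9 is not a cut vertex.

No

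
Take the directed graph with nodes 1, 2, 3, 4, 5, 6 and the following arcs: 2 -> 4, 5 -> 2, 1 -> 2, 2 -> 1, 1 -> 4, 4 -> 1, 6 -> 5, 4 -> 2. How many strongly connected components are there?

4

{1, 2, 4} are all mutually reachable — one SCC of size 3.
{5} is an SCC by itself.
{6} is an SCC by itself.
{3} is an SCC by itself.
That gives 4 strongly connected components.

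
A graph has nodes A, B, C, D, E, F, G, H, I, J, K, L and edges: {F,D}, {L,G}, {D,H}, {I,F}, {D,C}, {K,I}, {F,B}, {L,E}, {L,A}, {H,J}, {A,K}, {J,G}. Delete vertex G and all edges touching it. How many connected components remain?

1

With G gone, the remaining components are: {A, B, C, D, E, F, H, I, J, K, L}.
That is 1 component.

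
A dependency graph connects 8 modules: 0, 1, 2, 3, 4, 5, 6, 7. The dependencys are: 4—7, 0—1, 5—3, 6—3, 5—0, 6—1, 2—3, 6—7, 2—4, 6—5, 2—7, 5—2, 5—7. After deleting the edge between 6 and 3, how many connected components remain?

1

6 and 3 are still connected via 6-5-3, so the component count stays at 1.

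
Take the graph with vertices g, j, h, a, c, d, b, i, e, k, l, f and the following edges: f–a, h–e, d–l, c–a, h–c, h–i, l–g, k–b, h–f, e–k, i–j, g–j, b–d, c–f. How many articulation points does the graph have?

1

Removing h increases the component count from 1 to 2, so h is a cut vertex.
By contrast removing b leaves 1 component; it is not a cut vertex. No other vertex is a cut vertex either.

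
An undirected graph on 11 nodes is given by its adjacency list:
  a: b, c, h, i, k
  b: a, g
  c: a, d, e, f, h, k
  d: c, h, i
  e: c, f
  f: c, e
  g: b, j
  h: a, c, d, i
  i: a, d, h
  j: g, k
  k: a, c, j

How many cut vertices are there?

1

Removing c increases the component count from 1 to 2, so c is a cut vertex.
By contrast removing d leaves 1 component; it is not a cut vertex. No other vertex is a cut vertex either.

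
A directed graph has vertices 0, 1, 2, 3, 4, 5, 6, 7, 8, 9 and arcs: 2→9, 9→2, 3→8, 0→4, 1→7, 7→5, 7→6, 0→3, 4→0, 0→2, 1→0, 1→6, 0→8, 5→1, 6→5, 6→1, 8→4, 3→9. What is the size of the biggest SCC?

4

{0, 3, 4, 8} are all mutually reachable — one SCC of size 4.
{1, 5, 6, 7} are all mutually reachable — one SCC of size 4.
{2, 9} are all mutually reachable — one SCC of size 2.
The largest has 4 vertices.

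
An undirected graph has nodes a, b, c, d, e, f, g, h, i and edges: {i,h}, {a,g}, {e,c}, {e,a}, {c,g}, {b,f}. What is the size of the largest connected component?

4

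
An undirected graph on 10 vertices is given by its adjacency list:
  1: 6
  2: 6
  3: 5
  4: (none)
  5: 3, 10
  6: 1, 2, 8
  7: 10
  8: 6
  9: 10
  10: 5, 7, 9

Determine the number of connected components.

3

4 is isolated — a component by itself.
Starting from 1 we can reach 1, 2, 6, 8. That is one component of size 4.
Starting from 3 we can reach 3, 5, 7, 9, 10. That is one component of size 5.
Total: 3 components.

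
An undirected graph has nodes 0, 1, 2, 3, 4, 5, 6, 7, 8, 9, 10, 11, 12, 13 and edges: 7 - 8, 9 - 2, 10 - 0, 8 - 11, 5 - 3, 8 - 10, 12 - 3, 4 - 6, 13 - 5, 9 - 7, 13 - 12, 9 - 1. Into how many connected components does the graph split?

Starting from 4 we can reach 4, 6. That is one component of size 2.
Starting from 3 we can reach 3, 5, 12, 13. That is one component of size 4.
Starting from 0 we can reach 0, 1, 2, 7, 8, 9, 10, 11. That is one component of size 8.
Total: 3 components.

3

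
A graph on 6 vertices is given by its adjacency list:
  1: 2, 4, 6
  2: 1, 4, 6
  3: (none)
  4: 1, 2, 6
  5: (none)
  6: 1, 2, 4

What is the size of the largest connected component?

5 is isolated — a component by itself.
3 is isolated — a component by itself.
Starting from 1 we can reach 1, 2, 4, 6. That is one component of size 4.
The largest has 4 vertices.

4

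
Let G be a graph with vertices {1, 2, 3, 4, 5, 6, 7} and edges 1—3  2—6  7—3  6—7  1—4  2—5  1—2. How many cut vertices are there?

2

Removing 1 increases the component count from 1 to 2, so 1 is a cut vertex.
Removing 2 increases the component count from 1 to 2, so 2 is a cut vertex.
By contrast removing 4 leaves 1 component; it is not a cut vertex. No other vertex is a cut vertex either.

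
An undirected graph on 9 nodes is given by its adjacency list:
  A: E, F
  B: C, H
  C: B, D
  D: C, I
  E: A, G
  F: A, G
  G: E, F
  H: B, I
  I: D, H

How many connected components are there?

2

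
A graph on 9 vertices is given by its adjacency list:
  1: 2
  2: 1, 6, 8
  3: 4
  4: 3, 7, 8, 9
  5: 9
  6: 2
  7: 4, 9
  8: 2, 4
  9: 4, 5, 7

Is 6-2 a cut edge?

Yes

Removing 6-2 leaves no path between 6 and 2: the component count goes from 1 to 2. So it is a bridge.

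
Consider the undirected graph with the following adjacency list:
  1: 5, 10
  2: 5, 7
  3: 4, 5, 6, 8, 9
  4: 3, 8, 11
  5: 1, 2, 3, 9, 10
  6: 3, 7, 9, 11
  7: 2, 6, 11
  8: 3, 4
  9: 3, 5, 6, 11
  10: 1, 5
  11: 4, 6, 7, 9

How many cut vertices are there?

Removing 5 increases the component count from 1 to 2, so 5 is a cut vertex.
By contrast removing 3 leaves 1 component; it is not a cut vertex. No other vertex is a cut vertex either.

1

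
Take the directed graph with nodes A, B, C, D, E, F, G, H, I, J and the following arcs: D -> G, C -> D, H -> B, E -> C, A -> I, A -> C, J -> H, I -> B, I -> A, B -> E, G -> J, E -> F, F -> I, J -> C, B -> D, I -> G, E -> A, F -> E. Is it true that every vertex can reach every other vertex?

From B we can reach every vertex (A, B, C, D, E, F, G, H, I, J), and every vertex can reach B (A, B, C, D, E, F, G, H, I, J). So the whole graph is one strongly connected component.

Yes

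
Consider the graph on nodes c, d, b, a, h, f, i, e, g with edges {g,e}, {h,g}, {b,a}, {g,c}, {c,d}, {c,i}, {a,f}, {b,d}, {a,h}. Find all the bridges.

a-f, c-i, e-g

The edges on the cycle b-a-h-g-c-d-b are not bridges since each lies on that cycle.
But removing a-f disconnects a from f; removing e-g disconnects e from g; removing c-i disconnects c from i — these are bridges.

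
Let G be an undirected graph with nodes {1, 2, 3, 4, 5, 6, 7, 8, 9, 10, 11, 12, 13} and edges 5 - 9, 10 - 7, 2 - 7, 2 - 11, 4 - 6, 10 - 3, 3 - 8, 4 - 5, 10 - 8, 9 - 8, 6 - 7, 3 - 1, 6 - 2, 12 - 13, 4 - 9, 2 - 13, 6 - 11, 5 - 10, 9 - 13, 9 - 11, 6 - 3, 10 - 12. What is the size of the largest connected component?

Starting from 1 we can reach 1, 2, 3, 4, 5, 6, 7, 8, 9, 10, 11, 12, 13. That is one component of size 13.
The largest has 13 vertices.

13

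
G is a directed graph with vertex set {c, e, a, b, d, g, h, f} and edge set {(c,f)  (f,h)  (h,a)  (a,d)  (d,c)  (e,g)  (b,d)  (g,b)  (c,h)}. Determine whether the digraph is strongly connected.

There is no directed path from f to g, so the graph is not strongly connected.

No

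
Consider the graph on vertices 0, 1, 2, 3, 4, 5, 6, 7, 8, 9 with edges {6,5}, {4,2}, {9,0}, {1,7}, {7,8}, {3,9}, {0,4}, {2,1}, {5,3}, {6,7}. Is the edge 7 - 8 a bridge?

Yes

Removing 7 - 8 leaves no path between 7 and 8: the component count goes from 1 to 2. So it is a bridge.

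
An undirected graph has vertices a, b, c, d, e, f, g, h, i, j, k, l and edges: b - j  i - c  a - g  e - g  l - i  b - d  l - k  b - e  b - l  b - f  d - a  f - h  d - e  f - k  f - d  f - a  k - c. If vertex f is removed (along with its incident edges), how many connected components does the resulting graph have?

2

With f gone, the remaining components are: {h}; {a, b, c, d, e, g, i, j, k, l}.
That is 2 components.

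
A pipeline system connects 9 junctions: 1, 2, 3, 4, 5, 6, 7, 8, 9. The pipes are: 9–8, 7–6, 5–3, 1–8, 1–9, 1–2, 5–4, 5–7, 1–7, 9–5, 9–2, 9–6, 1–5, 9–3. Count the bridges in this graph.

1

The edges on the cycle 1-9-2-1 are not bridges since each lies on that cycle.
But removing 4–5 disconnects 4 from 5 — this is a bridge.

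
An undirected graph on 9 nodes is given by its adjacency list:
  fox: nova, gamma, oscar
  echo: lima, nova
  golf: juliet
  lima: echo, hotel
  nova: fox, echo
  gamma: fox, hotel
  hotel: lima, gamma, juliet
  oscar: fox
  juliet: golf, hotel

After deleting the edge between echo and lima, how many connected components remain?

echo and lima are still connected via echo-nova-fox-gamma-hotel-lima, so the component count stays at 1.

1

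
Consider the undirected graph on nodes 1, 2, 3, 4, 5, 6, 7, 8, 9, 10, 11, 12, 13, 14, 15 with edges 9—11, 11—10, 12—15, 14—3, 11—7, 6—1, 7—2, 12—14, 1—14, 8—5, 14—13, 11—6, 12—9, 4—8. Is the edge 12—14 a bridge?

After removing 12—14, the path 12-9-11-6-1-14 still connects them, so the edge is not a bridge.

No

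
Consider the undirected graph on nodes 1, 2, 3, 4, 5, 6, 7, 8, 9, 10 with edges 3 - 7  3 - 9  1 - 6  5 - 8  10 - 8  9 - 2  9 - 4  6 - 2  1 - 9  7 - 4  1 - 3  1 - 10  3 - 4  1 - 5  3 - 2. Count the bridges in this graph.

The edges on the cycle 3-7-4-3 are not bridges since each lies on that cycle.
Every edge lies on some cycle, so there are no bridges.

0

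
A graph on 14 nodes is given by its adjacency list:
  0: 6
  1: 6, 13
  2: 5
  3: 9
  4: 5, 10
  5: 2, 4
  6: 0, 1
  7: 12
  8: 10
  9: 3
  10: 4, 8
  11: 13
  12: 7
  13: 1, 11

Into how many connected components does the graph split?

Starting from 7 we can reach 7, 12. That is one component of size 2.
Starting from 3 we can reach 3, 9. That is one component of size 2.
Starting from 2 we can reach 2, 4, 5, 8, 10. That is one component of size 5.
Starting from 0 we can reach 0, 1, 6, 11, 13. That is one component of size 5.
Total: 4 components.

4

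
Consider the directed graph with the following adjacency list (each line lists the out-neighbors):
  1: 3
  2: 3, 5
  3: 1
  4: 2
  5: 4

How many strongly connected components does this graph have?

{2, 4, 5} are all mutually reachable — one SCC of size 3.
{1, 3} are all mutually reachable — one SCC of size 2.
That gives 2 strongly connected components.

2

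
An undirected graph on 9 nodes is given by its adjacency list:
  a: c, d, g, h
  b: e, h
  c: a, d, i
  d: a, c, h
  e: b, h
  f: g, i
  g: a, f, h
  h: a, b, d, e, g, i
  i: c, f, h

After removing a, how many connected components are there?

With a gone, the remaining components are: {b, c, d, e, f, g, h, i}.
That is 1 component.

1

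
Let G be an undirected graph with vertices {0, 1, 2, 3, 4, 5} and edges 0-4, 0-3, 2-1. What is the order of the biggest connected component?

5 is isolated — a component by itself.
Starting from 1 we can reach 1, 2. That is one component of size 2.
Starting from 0 we can reach 0, 3, 4. That is one component of size 3.
The largest has 3 vertices.

3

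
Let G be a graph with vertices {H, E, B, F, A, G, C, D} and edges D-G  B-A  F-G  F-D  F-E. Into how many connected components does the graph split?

4

H is isolated — a component by itself.
C is isolated — a component by itself.
Starting from A we can reach A, B. That is one component of size 2.
Starting from D we can reach D, E, F, G. That is one component of size 4.
Total: 4 components.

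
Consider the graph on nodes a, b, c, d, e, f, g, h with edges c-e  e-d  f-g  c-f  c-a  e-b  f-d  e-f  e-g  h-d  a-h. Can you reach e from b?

Yes

From b we can reach a, b, c, d, e, f, g, h, which includes e.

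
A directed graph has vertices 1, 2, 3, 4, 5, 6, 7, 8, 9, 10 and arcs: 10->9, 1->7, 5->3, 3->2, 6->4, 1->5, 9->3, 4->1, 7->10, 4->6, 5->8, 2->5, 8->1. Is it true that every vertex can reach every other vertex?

No

There is no directed path from 3 to 4, so the graph is not strongly connected.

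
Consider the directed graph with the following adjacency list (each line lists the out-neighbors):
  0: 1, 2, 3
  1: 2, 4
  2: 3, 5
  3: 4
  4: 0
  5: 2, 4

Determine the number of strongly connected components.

1

{0, 1, 2, 3, 4, 5} are all mutually reachable — one SCC of size 6.
That gives 1 strongly connected component.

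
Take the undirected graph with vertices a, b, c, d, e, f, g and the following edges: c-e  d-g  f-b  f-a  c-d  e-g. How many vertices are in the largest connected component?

4

Starting from a we can reach a, b, f. That is one component of size 3.
Starting from c we can reach c, d, e, g. That is one component of size 4.
The largest has 4 vertices.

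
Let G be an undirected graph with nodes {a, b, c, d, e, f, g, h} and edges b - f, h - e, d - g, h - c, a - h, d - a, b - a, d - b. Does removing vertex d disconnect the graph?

Deleting d raises the number of components from 1 to 2, so d is a cut vertex.

Yes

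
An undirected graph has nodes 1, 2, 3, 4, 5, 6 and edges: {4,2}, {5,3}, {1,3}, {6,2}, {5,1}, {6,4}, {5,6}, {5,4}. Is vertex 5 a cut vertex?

Deleting 5 raises the number of components from 1 to 2, so 5 is a cut vertex.

Yes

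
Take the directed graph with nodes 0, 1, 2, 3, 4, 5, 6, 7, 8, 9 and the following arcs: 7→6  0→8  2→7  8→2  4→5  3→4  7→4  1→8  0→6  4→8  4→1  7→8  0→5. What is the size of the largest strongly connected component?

{1, 2, 4, 7, 8} are all mutually reachable — one SCC of size 5.
{6} is an SCC by itself.
{3} is an SCC by itself.
{9} is an SCC by itself.
{5} is an SCC by itself.
(and 1 more singleton SCC)
The largest has 5 vertices.

5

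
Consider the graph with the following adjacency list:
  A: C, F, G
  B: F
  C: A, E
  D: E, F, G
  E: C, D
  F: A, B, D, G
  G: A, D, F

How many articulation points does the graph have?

1

Removing F increases the component count from 1 to 2, so F is a cut vertex.
By contrast removing C leaves 1 component; it is not a cut vertex. No other vertex is a cut vertex either.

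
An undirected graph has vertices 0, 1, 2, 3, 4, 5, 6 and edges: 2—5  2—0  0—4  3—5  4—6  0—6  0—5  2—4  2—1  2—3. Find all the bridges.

1-2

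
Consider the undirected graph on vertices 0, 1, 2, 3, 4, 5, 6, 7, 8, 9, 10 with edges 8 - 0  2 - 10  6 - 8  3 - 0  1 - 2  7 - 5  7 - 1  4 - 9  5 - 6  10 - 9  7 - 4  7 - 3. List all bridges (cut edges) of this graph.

none

The edges on the cycle 7-5-6-8-0-3-7 are not bridges since each lies on that cycle.
Every edge lies on some cycle, so there are no bridges.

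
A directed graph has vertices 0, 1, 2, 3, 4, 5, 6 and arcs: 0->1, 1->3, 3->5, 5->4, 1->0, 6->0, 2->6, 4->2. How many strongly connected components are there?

1

{0, 1, 2, 3, 4, 5, 6} are all mutually reachable — one SCC of size 7.
That gives 1 strongly connected component.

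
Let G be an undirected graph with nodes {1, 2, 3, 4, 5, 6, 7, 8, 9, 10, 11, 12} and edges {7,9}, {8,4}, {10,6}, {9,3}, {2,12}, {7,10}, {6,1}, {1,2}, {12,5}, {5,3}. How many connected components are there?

11 is isolated — a component by itself.
Starting from 4 we can reach 4, 8. That is one component of size 2.
Starting from 1 we can reach 1, 2, 3, 5, 6, 7, 9, 10, 12. That is one component of size 9.
Total: 3 components.

3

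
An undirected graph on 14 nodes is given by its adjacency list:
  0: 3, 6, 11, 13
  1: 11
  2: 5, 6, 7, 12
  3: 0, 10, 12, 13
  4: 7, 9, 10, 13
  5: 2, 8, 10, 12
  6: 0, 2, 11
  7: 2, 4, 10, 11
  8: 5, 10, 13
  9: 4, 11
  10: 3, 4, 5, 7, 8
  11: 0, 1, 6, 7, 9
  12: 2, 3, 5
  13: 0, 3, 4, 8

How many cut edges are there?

The edges on the cycle 2-6-11-9-4-10-5-2 are not bridges since each lies on that cycle.
But removing 1-11 disconnects 1 from 11 — this is a bridge.

1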